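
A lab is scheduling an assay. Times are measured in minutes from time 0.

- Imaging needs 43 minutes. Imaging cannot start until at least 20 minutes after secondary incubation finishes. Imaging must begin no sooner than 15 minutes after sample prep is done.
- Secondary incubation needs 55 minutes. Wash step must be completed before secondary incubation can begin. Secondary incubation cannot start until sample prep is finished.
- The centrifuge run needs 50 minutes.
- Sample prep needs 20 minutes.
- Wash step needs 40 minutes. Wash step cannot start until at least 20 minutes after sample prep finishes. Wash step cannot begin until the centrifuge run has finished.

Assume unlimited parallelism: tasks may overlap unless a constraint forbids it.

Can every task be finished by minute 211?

Yes

Nothing blocks the centrifuge run, so it runs from minute 0 to minute 50.
Sample prep can start immediately at minute 0; it finishes at minute 20.
Wash step needs all of sample prep (finishes minute 20, plus 20-minute gap → minute 40); the centrifuge run (finishes minute 50). That puts its earliest start at minute 50; it finishes at 50 + 40 = minute 90.
For secondary incubation: wash step (finishes minute 90); sample prep (finishes minute 20). Taking the maximum gives a start of minute 90, and it finishes at 90 + 55 = minute 145.
Imaging cannot start until secondary incubation (finishes minute 145, plus 20-minute gap → minute 165); sample prep (finishes minute 20, plus 15-minute gap → minute 35). The controlling bound is minute 165, so imaging finishes at 165 + 43 = minute 208.
Every task is finished by minute 208, which is no later than the deadline of 211, so the schedule is feasible.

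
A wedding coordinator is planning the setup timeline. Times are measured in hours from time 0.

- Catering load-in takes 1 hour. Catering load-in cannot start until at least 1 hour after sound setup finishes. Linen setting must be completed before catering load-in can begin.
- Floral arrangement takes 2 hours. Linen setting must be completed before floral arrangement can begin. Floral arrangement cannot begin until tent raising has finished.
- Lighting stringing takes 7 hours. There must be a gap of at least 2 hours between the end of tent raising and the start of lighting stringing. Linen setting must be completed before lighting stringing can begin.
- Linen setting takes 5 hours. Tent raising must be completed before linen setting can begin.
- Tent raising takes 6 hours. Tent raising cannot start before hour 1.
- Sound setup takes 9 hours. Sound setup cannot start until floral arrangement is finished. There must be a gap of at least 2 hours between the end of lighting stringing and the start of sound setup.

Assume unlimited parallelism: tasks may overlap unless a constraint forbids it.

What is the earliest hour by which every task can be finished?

32

After its own release at hour 1, tent raising can start at hour 1 and finishes at hour 7.
Linen setting cannot begin until tent raising (finishes hour 7). It runs from hour 7 to 7 + 5 = hour 12.
Lighting stringing cannot start until tent raising (finishes hour 7, plus 2-hour gap → hour 9); linen setting (finishes hour 12). The controlling bound is hour 12, so lighting stringing finishes at 12 + 7 = hour 19.
Floral arrangement has to wait for linen setting (finishes hour 12); tent raising (finishes hour 7). The latest of these is hour 12, so floral arrangement runs hour 12 to 12 + 2 = hour 14.
Sound setup has to wait for floral arrangement (finishes hour 14); lighting stringing (finishes hour 19, plus 2-hour gap → hour 21). The latest of these is hour 21, so sound setup runs hour 21 to 21 + 9 = hour 30.
For catering load-in: sound setup (finishes hour 30, plus 1-hour gap → hour 31); linen setting (finishes hour 12). Taking the maximum gives a start of hour 31, and it finishes at 31 + 1 = hour 32.
All tasks are finished once the last one completes. Finish times: Tent raising at 7, Linen setting at 12, Floral arrangement at 14, Lighting stringing at 19, Sound setup at 30, Catering load-in at 32. The latest is hour 32.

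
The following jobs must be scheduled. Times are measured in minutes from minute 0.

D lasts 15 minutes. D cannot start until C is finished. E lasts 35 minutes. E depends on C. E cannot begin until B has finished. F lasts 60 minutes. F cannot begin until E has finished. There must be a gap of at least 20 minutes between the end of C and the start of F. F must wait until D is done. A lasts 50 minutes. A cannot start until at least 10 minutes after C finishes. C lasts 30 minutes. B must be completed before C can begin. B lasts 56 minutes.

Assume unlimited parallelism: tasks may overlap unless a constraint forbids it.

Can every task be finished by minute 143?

No

B can start immediately at minute 0; it finishes at minute 56.
C waits on B (finishes minute 56), so it starts at minute 56 and finishes at 56 + 30 = minute 86.
E has to wait for C (finishes minute 86); B (finishes minute 56). The latest of these is minute 86, so E runs minute 86 to 86 + 35 = minute 121.
D cannot begin until C (finishes minute 86). It runs from minute 86 to 86 + 15 = minute 101.
F cannot start until E (finishes minute 121); C (finishes minute 86, plus 20-minute gap → minute 106); D (finishes minute 101). The controlling bound is minute 121, so F finishes at 121 + 60 = minute 181.
A waits on C (finishes minute 86, plus 10-minute gap → minute 96), so it starts at minute 96 and finishes at 96 + 50 = minute 146.
The earliest everything can be done is minute 181, which is after the deadline of 143, so it is not possible.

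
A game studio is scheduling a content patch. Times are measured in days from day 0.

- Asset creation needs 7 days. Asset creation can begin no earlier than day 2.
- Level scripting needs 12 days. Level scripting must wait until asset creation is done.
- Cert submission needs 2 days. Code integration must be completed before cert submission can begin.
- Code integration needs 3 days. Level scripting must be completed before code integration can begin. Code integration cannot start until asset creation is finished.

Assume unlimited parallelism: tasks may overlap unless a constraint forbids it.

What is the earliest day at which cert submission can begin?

After its own release at day 2, asset creation can start at day 2 and finishes at day 9.
Level scripting cannot begin until asset creation (finishes day 9). It runs from day 9 to 9 + 12 = day 21.
For code integration: level scripting (finishes day 21); asset creation (finishes day 9). Taking the maximum gives a start of day 21, and it finishes at 21 + 3 = day 24.
Cert submission waits on code integration (finishes day 24), so the earliest it can start is day 24.

24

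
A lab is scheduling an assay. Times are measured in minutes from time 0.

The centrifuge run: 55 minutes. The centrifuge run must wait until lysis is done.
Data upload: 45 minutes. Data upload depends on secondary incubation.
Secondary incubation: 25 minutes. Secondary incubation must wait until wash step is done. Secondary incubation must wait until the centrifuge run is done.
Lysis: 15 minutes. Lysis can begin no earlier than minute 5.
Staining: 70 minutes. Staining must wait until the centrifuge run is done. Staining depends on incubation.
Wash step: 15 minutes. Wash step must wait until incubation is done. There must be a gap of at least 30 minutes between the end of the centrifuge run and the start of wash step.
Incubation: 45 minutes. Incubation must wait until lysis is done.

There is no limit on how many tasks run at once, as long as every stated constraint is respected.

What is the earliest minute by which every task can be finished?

Lysis cannot begin until its own release at minute 5. It runs from minute 5 to 5 + 15 = minute 20.
The centrifuge run cannot begin until lysis (finishes minute 20). It runs from minute 20 to 20 + 55 = minute 75.
Incubation waits on lysis (finishes minute 20), so it starts at minute 20 and finishes at 20 + 45 = minute 65.
For staining: the centrifuge run (finishes minute 75); incubation (finishes minute 65). Taking the maximum gives a start of minute 75, and it finishes at 75 + 70 = minute 145.
Wash step needs all of incubation (finishes minute 65); the centrifuge run (finishes minute 75, plus 30-minute gap → minute 105). That puts its earliest start at minute 105; it finishes at 105 + 15 = minute 120.
For secondary incubation: wash step (finishes minute 120); the centrifuge run (finishes minute 75). Taking the maximum gives a start of minute 120, and it finishes at 120 + 25 = minute 145.
After secondary incubation (finishes minute 145), data upload can start at minute 145 and finishes at minute 190.
All tasks are finished once the last one completes. Finish times: Lysis at 20, Incubation at 65, The centrifuge run at 75, Wash step at 120, Staining at 145, Secondary incubation at 145, Data upload at 190. The latest is minute 190.

190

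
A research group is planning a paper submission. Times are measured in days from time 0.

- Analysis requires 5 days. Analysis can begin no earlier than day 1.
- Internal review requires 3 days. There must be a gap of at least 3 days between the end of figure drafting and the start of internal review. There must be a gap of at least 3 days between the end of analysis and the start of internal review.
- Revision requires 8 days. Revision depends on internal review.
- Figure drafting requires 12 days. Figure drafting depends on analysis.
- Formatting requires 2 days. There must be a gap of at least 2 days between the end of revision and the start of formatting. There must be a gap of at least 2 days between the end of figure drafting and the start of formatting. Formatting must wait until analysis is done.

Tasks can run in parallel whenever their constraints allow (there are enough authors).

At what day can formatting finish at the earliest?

Analysis waits on its own release at day 1, so it starts at day 1 and finishes at 1 + 5 = day 6.
Figure drafting cannot begin until analysis (finishes day 6). It runs from day 6 to 6 + 12 = day 18.
Internal review needs all of figure drafting (finishes day 18, plus 3-day gap → day 21); analysis (finishes day 6, plus 3-day gap → day 9). That puts its earliest start at day 21; it finishes at 21 + 3 = day 24.
After internal review (finishes day 24), revision can start at day 24 and finishes at day 32.
For formatting: revision (finishes day 32, plus 2-day gap → day 34); figure drafting (finishes day 18, plus 2-day gap → day 20); analysis (finishes day 6). Taking the maximum gives a start of day 34, and it finishes at 34 + 2 = day 36.

36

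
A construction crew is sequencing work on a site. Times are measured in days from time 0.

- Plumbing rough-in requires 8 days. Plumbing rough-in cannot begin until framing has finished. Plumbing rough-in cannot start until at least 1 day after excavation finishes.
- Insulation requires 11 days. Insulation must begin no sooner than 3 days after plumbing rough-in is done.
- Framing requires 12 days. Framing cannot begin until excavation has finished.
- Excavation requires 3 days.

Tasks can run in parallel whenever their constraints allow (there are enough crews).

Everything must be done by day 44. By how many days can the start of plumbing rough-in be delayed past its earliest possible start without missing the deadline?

Nothing blocks excavation, so it runs from day 0 to day 3.
Framing cannot begin until excavation (finishes day 3). It runs from day 3 to 3 + 12 = day 15.
Plumbing rough-in cannot start until framing (finishes day 15); excavation (finishes day 3, plus 1-day gap → day 4). The controlling bound is day 15, so plumbing rough-in finishes at 15 + 8 = day 23.

Working backward from the deadline:
Insulation has no dependents, so it just needs to finish by day 44. Starting by 44 − 11 = day 33 achieves that.
Plumbing rough-in feeds into insulation (must start by day 33, minus 3-day gap → day 30); so plumbing rough-in must finish by day 30 and therefore start by day 22.
So plumbing rough-in can start as early as day 15 and as late as day 22, giving 22 − 15 = 7 days of slack.

7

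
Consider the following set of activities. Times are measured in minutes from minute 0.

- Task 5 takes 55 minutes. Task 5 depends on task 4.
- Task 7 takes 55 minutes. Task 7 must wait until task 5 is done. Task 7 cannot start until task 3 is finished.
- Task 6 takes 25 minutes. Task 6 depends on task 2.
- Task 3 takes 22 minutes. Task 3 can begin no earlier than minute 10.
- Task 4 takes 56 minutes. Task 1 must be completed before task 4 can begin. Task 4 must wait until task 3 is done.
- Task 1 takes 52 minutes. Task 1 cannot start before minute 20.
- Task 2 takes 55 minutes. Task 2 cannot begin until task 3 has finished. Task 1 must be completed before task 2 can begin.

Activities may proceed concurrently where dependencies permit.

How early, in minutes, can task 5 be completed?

183

Task 3 cannot begin until its own release at minute 10. It runs from minute 10 to 10 + 22 = minute 32.
Task 1 cannot begin until its own release at minute 20. It runs from minute 20 to 20 + 52 = minute 72.
Task 4 needs all of task 1 (finishes minute 72); task 3 (finishes minute 32). That puts its earliest start at minute 72; it finishes at 72 + 56 = minute 128.
Task 5 waits on task 4 (finishes minute 128), so it starts at minute 128 and finishes at 128 + 55 = minute 183.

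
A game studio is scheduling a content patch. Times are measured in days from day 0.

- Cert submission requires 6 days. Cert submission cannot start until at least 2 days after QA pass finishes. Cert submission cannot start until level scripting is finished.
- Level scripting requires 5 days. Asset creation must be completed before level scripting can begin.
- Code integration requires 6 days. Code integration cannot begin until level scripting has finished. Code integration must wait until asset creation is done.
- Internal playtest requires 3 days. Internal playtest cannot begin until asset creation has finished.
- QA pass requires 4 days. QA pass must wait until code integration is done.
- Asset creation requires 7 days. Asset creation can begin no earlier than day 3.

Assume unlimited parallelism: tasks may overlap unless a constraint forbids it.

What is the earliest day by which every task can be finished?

After its own release at day 3, asset creation can start at day 3 and finishes at day 10.
After asset creation (finishes day 10), internal playtest can start at day 10 and finishes at day 13.
After asset creation (finishes day 10), level scripting can start at day 10 and finishes at day 15.
Code integration has to wait for level scripting (finishes day 15); asset creation (finishes day 10). The latest of these is day 15, so code integration runs day 15 to 15 + 6 = day 21.
QA pass cannot begin until code integration (finishes day 21). It runs from day 21 to 21 + 4 = day 25.
Cert submission needs all of QA pass (finishes day 25, plus 2-day gap → day 27); level scripting (finishes day 15). That puts its earliest start at day 27; it finishes at 27 + 6 = day 33.
All tasks are finished once the last one completes. Finish times: Asset creation at 10, Level scripting at 15, Code integration at 21, Internal playtest at 13, QA pass at 25, Cert submission at 33. The latest is day 33.

33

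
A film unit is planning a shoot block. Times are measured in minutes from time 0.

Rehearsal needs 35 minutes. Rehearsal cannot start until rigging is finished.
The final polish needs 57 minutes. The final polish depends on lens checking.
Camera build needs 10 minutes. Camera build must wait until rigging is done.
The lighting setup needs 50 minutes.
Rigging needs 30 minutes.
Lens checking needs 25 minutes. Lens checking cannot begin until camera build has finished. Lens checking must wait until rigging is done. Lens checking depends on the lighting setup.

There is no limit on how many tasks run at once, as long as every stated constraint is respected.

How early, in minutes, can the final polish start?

75

The lighting setup has no prerequisites, so it starts at minute 0 and finishes at minute 50.
Rigging can start immediately at minute 0; it finishes at minute 30.
Camera build cannot begin until rigging (finishes minute 30). It runs from minute 30 to 30 + 10 = minute 40.
For lens checking: camera build (finishes minute 40); rigging (finishes minute 30); the lighting setup (finishes minute 50). Taking the maximum gives a start of minute 50, and it finishes at 50 + 25 = minute 75.
The final polish waits on lens checking (finishes minute 75), so the earliest it can start is minute 75.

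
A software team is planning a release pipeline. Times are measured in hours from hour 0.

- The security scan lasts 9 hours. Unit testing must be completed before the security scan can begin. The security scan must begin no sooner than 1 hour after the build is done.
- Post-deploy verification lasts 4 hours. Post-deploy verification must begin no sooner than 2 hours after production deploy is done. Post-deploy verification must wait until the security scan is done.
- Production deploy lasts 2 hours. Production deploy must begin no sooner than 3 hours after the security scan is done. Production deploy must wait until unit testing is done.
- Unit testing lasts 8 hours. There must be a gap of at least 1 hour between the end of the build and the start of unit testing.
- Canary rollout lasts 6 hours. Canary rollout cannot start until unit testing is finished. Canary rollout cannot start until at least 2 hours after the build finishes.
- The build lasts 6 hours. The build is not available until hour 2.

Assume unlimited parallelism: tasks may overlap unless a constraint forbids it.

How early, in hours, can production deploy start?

29

After its own release at hour 2, the build can start at hour 2 and finishes at hour 8.
After the build (finishes hour 8, plus 1-hour gap → hour 9), unit testing can start at hour 9 and finishes at hour 17.
The security scan cannot start until unit testing (finishes hour 17); the build (finishes hour 8, plus 1-hour gap → hour 9). The controlling bound is hour 17, so the security scan finishes at 17 + 9 = hour 26.
Production deploy waits on the security scan (finishes hour 26, plus 3-hour gap → hour 29); unit testing (finishes hour 17). The latest of these is hour 29, which is the earliest production deploy can start.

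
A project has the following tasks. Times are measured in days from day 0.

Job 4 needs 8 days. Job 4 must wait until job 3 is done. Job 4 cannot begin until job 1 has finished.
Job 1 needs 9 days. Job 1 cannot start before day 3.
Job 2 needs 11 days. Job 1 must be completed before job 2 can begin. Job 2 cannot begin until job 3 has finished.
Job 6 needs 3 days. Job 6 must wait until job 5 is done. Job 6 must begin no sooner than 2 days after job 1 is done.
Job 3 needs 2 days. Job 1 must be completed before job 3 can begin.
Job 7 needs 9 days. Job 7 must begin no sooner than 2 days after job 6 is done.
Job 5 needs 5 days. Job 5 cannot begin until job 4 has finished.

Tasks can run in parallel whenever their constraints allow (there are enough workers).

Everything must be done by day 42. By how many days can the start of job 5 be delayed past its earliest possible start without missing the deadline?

1

Job 1 cannot begin until its own release at day 3. It runs from day 3 to 3 + 9 = day 12.
Job 3 cannot begin until job 1 (finishes day 12). It runs from day 12 to 12 + 2 = day 14.
Job 4 has to wait for job 3 (finishes day 14); job 1 (finishes day 12). The latest of these is day 14, so job 4 runs day 14 to 14 + 8 = day 22.
Job 5 waits on job 4 (finishes day 22), so it starts at day 22 and finishes at 22 + 5 = day 27.

Working backward from the deadline:
Job 7 has no dependents, so it just needs to finish by day 42. Starting by 42 − 9 = day 33 achieves that.
Job 6 has to be done before job 7 (must start by day 33, minus 2-day gap → day 31). That means finishing by day 31, i.e. starting by 31 − 3 = day 28.
Job 5 feeds into job 6 (must start by day 28); so job 5 must finish by day 28 and therefore start by day 23.
So job 5 can start as early as day 22 and as late as day 23, giving 23 − 22 = 1 day of slack.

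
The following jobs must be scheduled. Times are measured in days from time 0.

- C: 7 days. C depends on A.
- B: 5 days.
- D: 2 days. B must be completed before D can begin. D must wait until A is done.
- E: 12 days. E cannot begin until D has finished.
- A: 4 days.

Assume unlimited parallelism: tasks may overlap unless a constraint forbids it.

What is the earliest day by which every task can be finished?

B has no prerequisites, so it starts at day 0 and finishes at day 5.
A has no prerequisites, so it starts at day 0 and finishes at day 4.
D has to wait for B (finishes day 5); A (finishes day 4). The latest of these is day 5, so D runs day 5 to 5 + 2 = day 7.
After D (finishes day 7), E can start at day 7 and finishes at day 19.
After A (finishes day 4), C can start at day 4 and finishes at day 11.
All tasks are finished once the last one completes. Finish times: A at 4, B at 5, C at 11, D at 7, E at 19. The latest is day 19.

19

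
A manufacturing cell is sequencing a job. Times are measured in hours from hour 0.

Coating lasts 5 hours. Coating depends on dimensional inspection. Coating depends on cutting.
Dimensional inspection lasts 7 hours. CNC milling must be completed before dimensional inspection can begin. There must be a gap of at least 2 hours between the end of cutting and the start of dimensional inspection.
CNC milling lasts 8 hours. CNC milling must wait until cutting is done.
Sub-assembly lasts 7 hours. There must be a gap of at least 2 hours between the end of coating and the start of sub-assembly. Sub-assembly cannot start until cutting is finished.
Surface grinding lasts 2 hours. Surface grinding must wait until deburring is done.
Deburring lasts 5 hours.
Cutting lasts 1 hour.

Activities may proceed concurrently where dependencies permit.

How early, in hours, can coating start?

Cutting has no prerequisites, so it starts at hour 0 and finishes at hour 1.
CNC milling cannot begin until cutting (finishes hour 1). It runs from hour 1 to 1 + 8 = hour 9.
Dimensional inspection has to wait for CNC milling (finishes hour 9); cutting (finishes hour 1, plus 2-hour gap → hour 3). The latest of these is hour 9, so dimensional inspection runs hour 9 to 9 + 7 = hour 16.
Coating waits on dimensional inspection (finishes hour 16); cutting (finishes hour 1). The latest of these is hour 16, which is the earliest coating can start.

16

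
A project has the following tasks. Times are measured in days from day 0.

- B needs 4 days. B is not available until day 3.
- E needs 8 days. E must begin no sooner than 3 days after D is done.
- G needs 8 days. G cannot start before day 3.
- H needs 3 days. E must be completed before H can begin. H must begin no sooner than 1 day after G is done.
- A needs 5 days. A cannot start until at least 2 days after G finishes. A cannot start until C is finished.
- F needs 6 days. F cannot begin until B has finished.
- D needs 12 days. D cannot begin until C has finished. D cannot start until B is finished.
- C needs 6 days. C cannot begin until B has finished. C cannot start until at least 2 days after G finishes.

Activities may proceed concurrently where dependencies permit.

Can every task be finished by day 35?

After its own release at day 3, G can start at day 3 and finishes at day 11.
After its own release at day 3, B can start at day 3 and finishes at day 7.
After B (finishes day 7), F can start at day 7 and finishes at day 13.
C has to wait for B (finishes day 7); G (finishes day 11, plus 2-day gap → day 13). The latest of these is day 13, so C runs day 13 to 13 + 6 = day 19.
D needs all of C (finishes day 19); B (finishes day 7). That puts its earliest start at day 19; it finishes at 19 + 12 = day 31.
E waits on D (finishes day 31, plus 3-day gap → day 34), so it starts at day 34 and finishes at 34 + 8 = day 42.
For H: E (finishes day 42); G (finishes day 11, plus 1-day gap → day 12). Taking the maximum gives a start of day 42, and it finishes at 42 + 3 = day 45.
For A: G (finishes day 11, plus 2-day gap → day 13); C (finishes day 19). Taking the maximum gives a start of day 19, and it finishes at 19 + 5 = day 24.
The earliest everything can be done is day 45, which is after the deadline of 35, so it is not possible.

No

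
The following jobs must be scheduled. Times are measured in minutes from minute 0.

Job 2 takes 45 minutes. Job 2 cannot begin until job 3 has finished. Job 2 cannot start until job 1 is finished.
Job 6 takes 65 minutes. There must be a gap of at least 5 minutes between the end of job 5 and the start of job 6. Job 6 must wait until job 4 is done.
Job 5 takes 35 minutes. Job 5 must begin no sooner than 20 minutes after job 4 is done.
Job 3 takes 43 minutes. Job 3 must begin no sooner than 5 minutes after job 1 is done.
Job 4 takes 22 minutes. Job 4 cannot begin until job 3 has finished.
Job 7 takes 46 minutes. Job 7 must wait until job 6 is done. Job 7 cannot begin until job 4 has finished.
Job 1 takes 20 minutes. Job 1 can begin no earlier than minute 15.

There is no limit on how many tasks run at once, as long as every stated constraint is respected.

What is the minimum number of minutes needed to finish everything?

276

Job 1 cannot begin until its own release at minute 15. It runs from minute 15 to 15 + 20 = minute 35.
Job 3 cannot begin until job 1 (finishes minute 35, plus 5-minute gap → minute 40). It runs from minute 40 to 40 + 43 = minute 83.
Job 4 waits on job 3 (finishes minute 83), so it starts at minute 83 and finishes at 83 + 22 = minute 105.
After job 4 (finishes minute 105, plus 20-minute gap → minute 125), job 5 can start at minute 125 and finishes at minute 160.
Job 6 has to wait for job 5 (finishes minute 160, plus 5-minute gap → minute 165); job 4 (finishes minute 105). The latest of these is minute 165, so job 6 runs minute 165 to 165 + 65 = minute 230.
For job 7: job 6 (finishes minute 230); job 4 (finishes minute 105). Taking the maximum gives a start of minute 230, and it finishes at 230 + 46 = minute 276.
Job 2 needs all of job 3 (finishes minute 83); job 1 (finishes minute 35). That puts its earliest start at minute 83; it finishes at 83 + 45 = minute 128.
All tasks are finished once the last one completes. Finish times: Job 1 at 35, Job 2 at 128, Job 3 at 83, Job 4 at 105, Job 5 at 160, Job 6 at 230, Job 7 at 276. The latest is minute 276.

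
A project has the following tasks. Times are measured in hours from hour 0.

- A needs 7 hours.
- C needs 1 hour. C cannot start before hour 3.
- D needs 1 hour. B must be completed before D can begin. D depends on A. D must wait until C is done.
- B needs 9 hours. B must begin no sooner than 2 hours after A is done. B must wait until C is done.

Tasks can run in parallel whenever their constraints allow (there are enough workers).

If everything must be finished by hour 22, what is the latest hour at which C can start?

D must finish by hour 22; it takes 1 hour, so it must start by 22 − 1 = hour 21.
B feeds into D (must start by hour 21); so B must finish by hour 21 and therefore start by hour 12.
C has several dependents: B (must start by hour 12); D (must start by hour 21). The earliest of those limits is hour 12, so C must start by 12 − 1 = hour 11.

11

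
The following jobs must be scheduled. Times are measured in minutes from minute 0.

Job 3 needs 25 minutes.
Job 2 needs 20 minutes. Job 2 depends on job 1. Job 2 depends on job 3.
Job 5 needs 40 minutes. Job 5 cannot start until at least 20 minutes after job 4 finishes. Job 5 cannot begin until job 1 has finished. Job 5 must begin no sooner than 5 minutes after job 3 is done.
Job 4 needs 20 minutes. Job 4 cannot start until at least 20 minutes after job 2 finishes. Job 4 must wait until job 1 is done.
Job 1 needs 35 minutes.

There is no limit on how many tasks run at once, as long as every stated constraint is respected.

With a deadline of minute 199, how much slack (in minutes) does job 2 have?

44

Job 3 has no prerequisites, so it starts at minute 0 and finishes at minute 25.
Job 1 has no prerequisites, so it starts at minute 0 and finishes at minute 35.
Job 2 needs all of job 1 (finishes minute 35); job 3 (finishes minute 25). That puts its earliest start at minute 35; it finishes at 35 + 20 = minute 55.

Working backward from the deadline:
To finish by minute 199, job 5 (duration 40) must start no later than minute 159.
Job 4 must finish before job 5 (must start by minute 159, minus 20-minute gap → minute 139). With a 20-minute duration, job 4 must start by 139 − 20 = minute 119.
Job 2 has to be done before job 4 (must start by minute 119, minus 20-minute gap → minute 99). That means finishing by minute 99, i.e. starting by 99 − 20 = minute 79.
So job 2 can start as early as minute 35 and as late as minute 79, giving 79 − 35 = 44 minutes of slack.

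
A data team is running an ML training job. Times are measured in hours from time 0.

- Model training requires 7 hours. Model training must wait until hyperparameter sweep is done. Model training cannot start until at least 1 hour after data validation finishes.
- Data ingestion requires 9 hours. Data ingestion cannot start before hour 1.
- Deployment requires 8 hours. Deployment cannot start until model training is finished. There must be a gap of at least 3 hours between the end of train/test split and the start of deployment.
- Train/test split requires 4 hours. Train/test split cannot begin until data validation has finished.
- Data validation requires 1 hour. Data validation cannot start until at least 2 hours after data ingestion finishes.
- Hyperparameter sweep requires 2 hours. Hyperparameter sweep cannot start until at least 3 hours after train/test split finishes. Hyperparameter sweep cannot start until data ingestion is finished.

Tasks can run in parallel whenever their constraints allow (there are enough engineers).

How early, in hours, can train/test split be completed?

17

After its own release at hour 1, data ingestion can start at hour 1 and finishes at hour 10.
After data ingestion (finishes hour 10, plus 2-hour gap → hour 12), data validation can start at hour 12 and finishes at hour 13.
After data validation (finishes hour 13), train/test split can start at hour 13 and finishes at hour 17.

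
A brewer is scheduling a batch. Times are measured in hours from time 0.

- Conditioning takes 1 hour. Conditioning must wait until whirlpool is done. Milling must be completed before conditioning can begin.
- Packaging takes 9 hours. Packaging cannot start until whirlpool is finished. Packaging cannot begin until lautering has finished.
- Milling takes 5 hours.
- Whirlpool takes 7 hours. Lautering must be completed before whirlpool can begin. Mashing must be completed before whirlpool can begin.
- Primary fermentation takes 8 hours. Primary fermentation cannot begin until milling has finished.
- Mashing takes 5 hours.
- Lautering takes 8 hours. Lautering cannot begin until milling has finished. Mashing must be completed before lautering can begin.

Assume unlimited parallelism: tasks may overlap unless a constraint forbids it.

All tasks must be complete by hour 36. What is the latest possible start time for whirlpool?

20

Nothing follows conditioning; the deadline of hour 36 is its only limit. It must start by 36 − 1 = hour 35.
Packaging has no dependents, so it just needs to finish by hour 36. Starting by 36 − 9 = hour 27 achieves that.
For whirlpool: conditioning (must start by hour 35); packaging (must start by hour 27). The most restrictive is hour 27; with a 7-hour duration, whirlpool must start by hour 20.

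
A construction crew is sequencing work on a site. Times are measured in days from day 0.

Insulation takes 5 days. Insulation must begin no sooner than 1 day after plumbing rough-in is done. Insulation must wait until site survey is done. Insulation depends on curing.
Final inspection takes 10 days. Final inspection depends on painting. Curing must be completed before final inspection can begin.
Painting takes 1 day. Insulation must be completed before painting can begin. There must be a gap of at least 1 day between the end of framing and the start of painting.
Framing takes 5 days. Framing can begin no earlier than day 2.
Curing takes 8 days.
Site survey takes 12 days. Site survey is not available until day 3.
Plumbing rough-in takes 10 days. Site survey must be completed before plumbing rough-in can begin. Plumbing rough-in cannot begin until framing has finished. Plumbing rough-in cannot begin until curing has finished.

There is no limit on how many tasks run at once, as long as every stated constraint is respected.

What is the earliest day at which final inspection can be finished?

Framing waits on its own release at day 2, so it starts at day 2 and finishes at 2 + 5 = day 7.
Curing has no prerequisites, so it starts at day 0 and finishes at day 8.
Site survey waits on its own release at day 3, so it starts at day 3 and finishes at 3 + 12 = day 15.
For plumbing rough-in: site survey (finishes day 15); framing (finishes day 7); curing (finishes day 8). Taking the maximum gives a start of day 15, and it finishes at 15 + 10 = day 25.
Insulation needs all of plumbing rough-in (finishes day 25, plus 1-day gap → day 26); site survey (finishes day 15); curing (finishes day 8). That puts its earliest start at day 26; it finishes at 26 + 5 = day 31.
For painting: insulation (finishes day 31); framing (finishes day 7, plus 1-day gap → day 8). Taking the maximum gives a start of day 31, and it finishes at 31 + 1 = day 32.
Final inspection has to wait for painting (finishes day 32); curing (finishes day 8). The latest of these is day 32, so final inspection runs day 32 to 32 + 10 = day 42.

42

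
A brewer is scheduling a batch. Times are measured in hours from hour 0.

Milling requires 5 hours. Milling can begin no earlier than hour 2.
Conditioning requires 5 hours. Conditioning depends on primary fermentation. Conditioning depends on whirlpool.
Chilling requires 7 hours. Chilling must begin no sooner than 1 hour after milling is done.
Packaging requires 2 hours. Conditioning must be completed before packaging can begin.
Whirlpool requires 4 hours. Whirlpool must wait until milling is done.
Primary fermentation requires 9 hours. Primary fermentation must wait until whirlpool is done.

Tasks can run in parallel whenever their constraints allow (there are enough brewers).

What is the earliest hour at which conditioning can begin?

20

Milling waits on its own release at hour 2, so it starts at hour 2 and finishes at 2 + 5 = hour 7.
After milling (finishes hour 7), whirlpool can start at hour 7 and finishes at hour 11.
Primary fermentation waits on whirlpool (finishes hour 11), so it starts at hour 11 and finishes at 11 + 9 = hour 20.
Conditioning waits on primary fermentation (finishes hour 20); whirlpool (finishes hour 11). The latest of these is hour 20, which is the earliest conditioning can start.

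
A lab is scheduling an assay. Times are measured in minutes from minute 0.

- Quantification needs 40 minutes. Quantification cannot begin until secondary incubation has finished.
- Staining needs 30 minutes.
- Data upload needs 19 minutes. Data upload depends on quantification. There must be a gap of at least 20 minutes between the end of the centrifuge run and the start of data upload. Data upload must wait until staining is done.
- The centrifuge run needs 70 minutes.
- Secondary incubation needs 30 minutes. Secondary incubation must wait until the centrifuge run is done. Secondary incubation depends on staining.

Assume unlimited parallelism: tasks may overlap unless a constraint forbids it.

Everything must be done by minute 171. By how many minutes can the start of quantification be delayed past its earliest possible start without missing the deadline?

Staining can start immediately at minute 0; it finishes at minute 30.
The centrifuge run has no prerequisites, so it starts at minute 0 and finishes at minute 70.
Secondary incubation needs all of the centrifuge run (finishes minute 70); staining (finishes minute 30). That puts its earliest start at minute 70; it finishes at 70 + 30 = minute 100.
Quantification waits on secondary incubation (finishes minute 100), so it starts at minute 100 and finishes at 100 + 40 = minute 140.

Working backward from the deadline:
Data upload has no dependents, so it just needs to finish by minute 171. Starting by 171 − 19 = minute 152 achieves that.
Quantification must finish before data upload (must start by minute 152). With a 40-minute duration, quantification must start by 152 − 40 = minute 112.
So quantification can start as early as minute 100 and as late as minute 112, giving 112 − 100 = 12 minutes of slack.

12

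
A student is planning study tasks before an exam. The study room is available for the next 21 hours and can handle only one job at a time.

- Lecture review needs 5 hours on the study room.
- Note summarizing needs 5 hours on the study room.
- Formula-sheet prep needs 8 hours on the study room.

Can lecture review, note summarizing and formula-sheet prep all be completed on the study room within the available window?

Running back to back, the jobs need 5 + 5 + 8 = 18 hours on the study room.
Since 18 ≤ 21, they fit within the window.

Yes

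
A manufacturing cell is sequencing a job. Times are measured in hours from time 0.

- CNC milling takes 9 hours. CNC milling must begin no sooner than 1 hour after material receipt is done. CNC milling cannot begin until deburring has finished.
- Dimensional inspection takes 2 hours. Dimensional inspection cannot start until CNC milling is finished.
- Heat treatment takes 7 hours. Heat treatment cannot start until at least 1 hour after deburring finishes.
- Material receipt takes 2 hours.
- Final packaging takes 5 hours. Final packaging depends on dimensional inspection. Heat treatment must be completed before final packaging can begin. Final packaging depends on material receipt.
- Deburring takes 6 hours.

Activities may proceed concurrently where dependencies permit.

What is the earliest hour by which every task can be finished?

Nothing blocks deburring, so it runs from hour 0 to hour 6.
Heat treatment waits on deburring (finishes hour 6, plus 1-hour gap → hour 7), so it starts at hour 7 and finishes at 7 + 7 = hour 14.
Material receipt has no prerequisites, so it starts at hour 0 and finishes at hour 2.
CNC milling has to wait for material receipt (finishes hour 2, plus 1-hour gap → hour 3); deburring (finishes hour 6). The latest of these is hour 6, so CNC milling runs hour 6 to 6 + 9 = hour 15.
Dimensional inspection waits on CNC milling (finishes hour 15), so it starts at hour 15 and finishes at 15 + 2 = hour 17.
For final packaging: dimensional inspection (finishes hour 17); heat treatment (finishes hour 14); material receipt (finishes hour 2). Taking the maximum gives a start of hour 17, and it finishes at 17 + 5 = hour 22.
All tasks are finished once the last one completes. Finish times: Material receipt at 2, Deburring at 6, CNC milling at 15, Heat treatment at 14, Dimensional inspection at 17, Final packaging at 22. The latest is hour 22.

22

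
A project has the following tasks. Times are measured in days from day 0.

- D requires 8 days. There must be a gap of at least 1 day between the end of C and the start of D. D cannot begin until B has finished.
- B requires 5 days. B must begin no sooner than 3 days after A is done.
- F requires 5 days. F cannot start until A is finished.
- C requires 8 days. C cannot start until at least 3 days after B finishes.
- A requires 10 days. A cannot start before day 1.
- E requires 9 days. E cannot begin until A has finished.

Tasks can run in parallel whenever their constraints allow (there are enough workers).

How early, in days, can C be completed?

A cannot begin until its own release at day 1. It runs from day 1 to 1 + 10 = day 11.
B waits on A (finishes day 11, plus 3-day gap → day 14), so it starts at day 14 and finishes at 14 + 5 = day 19.
C waits on B (finishes day 19, plus 3-day gap → day 22), so it starts at day 22 and finishes at 22 + 8 = day 30.

30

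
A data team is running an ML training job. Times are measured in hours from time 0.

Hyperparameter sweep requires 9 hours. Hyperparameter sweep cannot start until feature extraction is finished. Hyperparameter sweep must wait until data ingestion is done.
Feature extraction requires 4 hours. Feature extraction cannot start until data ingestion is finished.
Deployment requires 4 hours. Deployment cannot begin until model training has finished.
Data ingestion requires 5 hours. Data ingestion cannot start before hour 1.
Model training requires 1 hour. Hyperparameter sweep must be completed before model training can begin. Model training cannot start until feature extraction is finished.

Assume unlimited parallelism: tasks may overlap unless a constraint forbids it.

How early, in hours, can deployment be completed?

Data ingestion waits on its own release at hour 1, so it starts at hour 1 and finishes at 1 + 5 = hour 6.
Feature extraction waits on data ingestion (finishes hour 6), so it starts at hour 6 and finishes at 6 + 4 = hour 10.
Hyperparameter sweep needs all of feature extraction (finishes hour 10); data ingestion (finishes hour 6). That puts its earliest start at hour 10; it finishes at 10 + 9 = hour 19.
Model training has to wait for hyperparameter sweep (finishes hour 19); feature extraction (finishes hour 10). The latest of these is hour 19, so model training runs hour 19 to 19 + 1 = hour 20.
Deployment waits on model training (finishes hour 20), so it starts at hour 20 and finishes at 20 + 4 = hour 24.

24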